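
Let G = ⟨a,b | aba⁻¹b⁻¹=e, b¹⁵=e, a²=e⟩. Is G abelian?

Each pair of generators commutes: a·b = ab = b·a. Since the generators pairwise commute, every element of G commutes with every other, so G is abelian.

Answer: Yes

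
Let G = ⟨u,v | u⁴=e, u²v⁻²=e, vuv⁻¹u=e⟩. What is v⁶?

Compute successive powers of v, reducing at each step:
  v²: v · v = u²
  v³: (u²) · v = v⁻¹
  v⁴: (v⁻¹) · v = e
  v⁵: e · v = v
  v⁶: v · v = u²

Answer: u²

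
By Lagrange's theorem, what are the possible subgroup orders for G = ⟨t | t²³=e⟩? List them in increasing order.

|G| = 23 = 23. By Lagrange's theorem the order of any subgroup divides 23; the divisors of 23 are 1, 23.

Answer: 1, 23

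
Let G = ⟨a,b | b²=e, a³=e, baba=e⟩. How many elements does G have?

Enumerate words in the generators, reducing via the relations: the distinct elements are
  {a, b, e, ab, a², a²b}.
No further products give new elements, so |G| = 6.

Answer: 6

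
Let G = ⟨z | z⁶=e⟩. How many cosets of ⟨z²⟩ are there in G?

First find ord(z²) by computing successive powers:
  (z²)¹ = z², (z²)² = z⁴, (z²)³ = e.
So |⟨z²⟩| = ord(z²) = 3. With |G| = 6, by Lagrange [G : ⟨z²⟩] = 6/3 = 2.

Answer: 2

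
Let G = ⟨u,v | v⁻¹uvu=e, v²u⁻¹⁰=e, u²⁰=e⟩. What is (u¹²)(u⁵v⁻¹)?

Compute (u¹²) · (u⁵v⁻¹) by multiplying left to right and reducing via the relations at each step:
  (u¹²) · u⁵ = u¹⁷
  (u¹⁷) · v⁻¹ = u⁷v

Answer: u⁷v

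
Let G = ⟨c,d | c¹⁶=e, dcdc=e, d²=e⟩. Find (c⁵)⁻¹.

The order of (c⁵) is 16 (smallest k with (c⁵)ᵏ = e), so (c⁵)⁻¹ = (c⁵)¹⁵ = c¹¹.
Check: (c⁵) · (c¹¹) → (c⁵) · c¹¹ = e, giving e as required.

Answer: c¹¹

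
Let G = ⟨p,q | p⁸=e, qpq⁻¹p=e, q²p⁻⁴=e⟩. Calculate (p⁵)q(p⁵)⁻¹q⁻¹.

[(p⁵), q] = (p⁵)·q·(p⁵)⁻¹·q⁻¹.
  (p⁵) · q = pq⁻¹
  (pq⁻¹) · (p³) = p²q
  (p²q) · (q⁻¹) = p²

Answer: p²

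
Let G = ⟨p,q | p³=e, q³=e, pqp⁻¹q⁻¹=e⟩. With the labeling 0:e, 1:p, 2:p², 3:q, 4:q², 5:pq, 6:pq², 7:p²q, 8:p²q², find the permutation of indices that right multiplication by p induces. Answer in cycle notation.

(0 1 2)(3 5 7)(4 6 8)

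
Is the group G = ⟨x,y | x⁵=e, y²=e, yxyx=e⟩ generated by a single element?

Every cyclic group is abelian. But x·y = xy while y·x = x⁴y, so x·y ≠ y·x and G is not abelian. Hence G is not cyclic.

Answer: No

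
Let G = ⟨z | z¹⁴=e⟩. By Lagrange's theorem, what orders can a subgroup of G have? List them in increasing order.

|G| = 14 = 2 · 7. By Lagrange's theorem the order of any subgroup divides 14; the divisors of 14 are 1, 2, 7, 14.

Answer: 1, 2, 7, 14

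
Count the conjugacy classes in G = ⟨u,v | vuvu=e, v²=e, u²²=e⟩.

The conjugacy classes (representative and size) are:
  [e] (size 1), [u] (size 2), [u²] (size 2), [u¹⁹] (size 2), [u⁴] (size 2), [u⁵] (size 2), [u⁶] (size 2), [u⁷] (size 2), [u⁸] (size 2), [u¹³] (size 2), [u¹⁰] (size 2), [u¹¹] (size 1), [u⁶v] (size 11), [uv] (size 11).
Class equation: 1 + 2 + 2 + 2 + 2 + 2 + 2 + 2 + 2 + 2 + 2 + 1 + 11 + 11 = 44 = |G|. So G has 14 conjugacy classes.

Answer: 14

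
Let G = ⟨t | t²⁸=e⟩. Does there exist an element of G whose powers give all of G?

|G| = 28. The element t has order 28 (its powers give 28 distinct elements), so ⟨t⟩ = G and G is cyclic.

Answer: Yes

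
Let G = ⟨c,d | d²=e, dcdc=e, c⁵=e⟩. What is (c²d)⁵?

Compute successive powers of (c²d), reducing at each step:
  (c²d)²: (c²d) · c² = d;   d · d = e
  (c²d)³: e · c² = c²;   (c²) · d = c²d
  (c²d)⁴: (c²d) · c² = d;   d · d = e
  (c²d)⁵: e · c² = c²;   (c²) · d = c²d

Answer: c²d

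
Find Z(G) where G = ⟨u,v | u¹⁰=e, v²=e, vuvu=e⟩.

An element z ∈ Z(G) iff z commutes with every generator.
For example u⁵ is central: (u⁵)·u = u⁶ = u·(u⁵); (u⁵)·v = u⁵v = v·(u⁵).
Whereas u ∉ Z(G) since u·v = uv ≠ u⁹v = v·u.
Checking each of the 20 elements this way gives Z(G) = {e, u⁵}, of order 2.

Answer: {e, u⁵}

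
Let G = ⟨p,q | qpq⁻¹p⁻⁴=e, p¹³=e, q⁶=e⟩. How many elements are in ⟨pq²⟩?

|⟨pq²⟩| equals the order of pq². Compute successive powers until reaching e:
  (pq²)¹ = pq², (pq²)² = p⁴q⁴, (pq²)³ = e.
The smallest positive k with (pq²)ᵏ = e is 3, so |⟨pq²⟩| = 3.

Answer: 3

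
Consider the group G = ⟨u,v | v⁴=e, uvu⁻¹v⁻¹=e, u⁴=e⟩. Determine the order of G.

Enumerate words in the generators, reducing via the relations: the distinct elements are
  {e, u, v, uv, u², u³, v², v³, uv², uv³, u²v, u³v, u²v², u²v³, u³v², u³v³}.
No further products give new elements, so |G| = 16.

Answer: 16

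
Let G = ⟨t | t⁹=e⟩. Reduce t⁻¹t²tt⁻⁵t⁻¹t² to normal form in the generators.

Multiply left to right, reducing at each step:
  (t⁸) · t² = t
  t · t = t²
  (t²) · t⁻⁵ = t⁶
  (t⁶) · t⁻¹ = t⁵
  (t⁵) · t² = t⁷

Answer: t⁷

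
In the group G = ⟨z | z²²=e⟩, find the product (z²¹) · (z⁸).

Compute (z²¹) · (z⁸) by multiplying left to right and reducing via the relations at each step:
  (z²¹) · z⁸ = z⁷

Answer: z⁷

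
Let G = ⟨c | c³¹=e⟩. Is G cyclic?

|G| = 31. The element c has order 31 (its powers give 31 distinct elements), so ⟨c⟩ = G and G is cyclic.

Answer: Yes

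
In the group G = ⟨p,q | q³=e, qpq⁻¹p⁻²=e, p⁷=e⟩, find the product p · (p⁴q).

Compute p · (p⁴q) by multiplying left to right and reducing via the relations at each step:
  p · p⁴ = p⁵
  (p⁵) · q = p⁵q

Answer: p⁵q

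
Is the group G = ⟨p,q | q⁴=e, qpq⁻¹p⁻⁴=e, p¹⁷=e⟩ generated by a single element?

Every cyclic group is abelian. But p·q = pq while q·p = p⁴q, so p·q ≠ q·p and G is not abelian. Hence G is not cyclic.

Answer: No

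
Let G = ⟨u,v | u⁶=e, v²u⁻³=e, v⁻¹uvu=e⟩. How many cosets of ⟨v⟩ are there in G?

First find ord(v) by computing successive powers:
  v¹ = v, v² = u³, v³ = v⁻¹, v⁴ = e.
So |⟨v⟩| = ord(v) = 4. With |G| = 12, by Lagrange [G : ⟨v⟩] = 12/4 = 3.

Answer: 3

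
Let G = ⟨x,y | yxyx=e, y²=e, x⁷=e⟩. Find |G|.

Enumerate words in the generators, reducing via the relations: the distinct elements are
  {e, x, y, xy, x², x³, x⁴, x⁵, x⁶, x²y, x³y, x⁴y, x⁵y, x⁶y}.
No further products give new elements, so |G| = 14.

Answer: 14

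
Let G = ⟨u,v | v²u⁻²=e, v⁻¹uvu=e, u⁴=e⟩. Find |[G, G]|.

G' = [G, G] is generated by all commutators. The generator-pair commutators are: [u, v] = u².
The subgroup they normally generate is {e, u²}, of order 2.
Check: |G/G'| = 8/2 = 4 is the order of the abelianisation.

Answer: 2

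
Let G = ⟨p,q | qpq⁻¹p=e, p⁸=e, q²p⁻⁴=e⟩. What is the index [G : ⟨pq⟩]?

First find ord(pq) by computing successive powers:
  (pq)¹ = pq, (pq)² = p⁴, (pq)³ = pq⁻¹, (pq)⁴ = e.
So |⟨pq⟩| = ord(pq) = 4. With |G| = 16, by Lagrange [G : ⟨pq⟩] = 16/4 = 4.

Answer: 4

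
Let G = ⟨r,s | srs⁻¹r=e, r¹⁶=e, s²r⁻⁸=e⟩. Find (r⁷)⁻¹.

The order of (r⁷) is 16 (smallest k with (r⁷)ᵏ = e), so (r⁷)⁻¹ = (r⁷)¹⁵ = r⁹.
Check: (r⁷) · (r⁹) → (r⁷) · r⁹ = e, giving e as required.

Answer: r⁹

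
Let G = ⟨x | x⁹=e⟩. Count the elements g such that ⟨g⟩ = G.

G is cyclic of order 9. An element generates G iff its order is 9, and a cyclic group of order 9 has exactly φ(9) = 6 such elements.

Answer: 6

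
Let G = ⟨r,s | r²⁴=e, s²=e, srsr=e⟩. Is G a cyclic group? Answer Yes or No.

Every cyclic group is abelian. But r·s = rs while s·r = r²³s, so r·s ≠ s·r and G is not abelian. Hence G is not cyclic.

Answer: No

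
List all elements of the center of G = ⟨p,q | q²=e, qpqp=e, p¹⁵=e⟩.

An element z ∈ Z(G) iff z commutes with every generator.
For example e is central: e·p = p = p·e; e·q = q = q·e.
Whereas p ∉ Z(G) since p·q = pq ≠ p¹⁴q = q·p.
Checking each of the 30 elements this way gives Z(G) = {e}, of order 1.

Answer: {e}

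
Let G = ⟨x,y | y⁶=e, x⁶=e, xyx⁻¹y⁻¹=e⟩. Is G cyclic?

|G| = 36, but the maximum element order in G is 6 < 36. No single element generates all of G, so G is not cyclic.

Answer: No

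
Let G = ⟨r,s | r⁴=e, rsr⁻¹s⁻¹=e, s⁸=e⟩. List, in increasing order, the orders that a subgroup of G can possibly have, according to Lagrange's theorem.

|G| = 32 = 2⁵. By Lagrange's theorem the order of any subgroup divides 32; the divisors of 32 are 1, 2, 4, 8, 16, 32.

Answer: 1, 2, 4, 8, 16, 32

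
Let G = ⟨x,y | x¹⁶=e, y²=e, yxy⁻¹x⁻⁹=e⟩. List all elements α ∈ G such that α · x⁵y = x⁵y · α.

⟨x⁵y⟩ ⊆ C_G(x⁵y) since powers of x⁵y commute with x⁵y; so |C_G(x⁵y)| ≥ |⟨x⁵y⟩| = 16.
By orbit–stabilizer, |C_G(x⁵y)| = |G| / |conj. class of x⁵y| = 32 / 2 = 16.
The 16 elements commuting with x⁵y are {e, x², x⁴, x⁶, x⁸, x¹⁰, x¹², x¹⁴, x⁹y, xy, x¹¹y, x³y, x¹³y, x⁵y, x¹⁵y, x⁷y}.

Answer: {e, x², x⁴, x⁶, x⁸, x¹⁰, x¹², x¹⁴, x⁹y, xy, x¹¹y, x³y, x¹³y, x⁵y, x¹⁵y, x⁷y}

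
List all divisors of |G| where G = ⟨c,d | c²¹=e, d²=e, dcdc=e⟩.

|G| = 42 = 2 · 3 · 7. By Lagrange's theorem the order of any subgroup divides 42; the divisors of 42 are 1, 2, 3, 6, 7, 14, 21, 42.

Answer: 1, 2, 3, 6, 7, 14, 21, 42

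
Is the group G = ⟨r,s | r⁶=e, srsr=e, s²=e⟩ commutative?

r·s = rs but s·r = r⁵s, so r·s ≠ s·r and G is not abelian.

Answer: No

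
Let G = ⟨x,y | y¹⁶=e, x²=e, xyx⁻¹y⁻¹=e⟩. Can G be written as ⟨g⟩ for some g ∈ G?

|G| = 32, but the maximum element order in G is 16 < 32. No single element generates all of G, so G is not cyclic.

Answer: No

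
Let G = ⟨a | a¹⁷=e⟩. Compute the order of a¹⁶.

Compute successive powers until reaching e:
  (a¹⁶)¹ = a¹⁶, (a¹⁶)² = a¹⁵, (a¹⁶)³ = a¹⁴, (a¹⁶)⁴ = a¹³, (a¹⁶)⁵ = a¹², (a¹⁶)⁶ = a¹¹, (a¹⁶)⁷ = a¹⁰, (a¹⁶)⁸ = a⁹, (a¹⁶)⁹ = a⁸, (a¹⁶)¹⁰ = a⁷, (a¹⁶)¹¹ = a⁶, (a¹⁶)¹² = a⁵, (a¹⁶)¹³ = a⁴, (a¹⁶)¹⁴ = a³, (a¹⁶)¹⁵ = a², (a¹⁶)¹⁶ = a, (a¹⁶)¹⁷ = e.
The smallest positive k with (a¹⁶)ᵏ = e is 17.

Answer: 17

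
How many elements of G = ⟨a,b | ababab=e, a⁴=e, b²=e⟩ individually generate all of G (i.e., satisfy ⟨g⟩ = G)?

⟨g⟩ = G would require ord(g) = |G| = 24, but the maximum element order in G is 4 < 24. So G is not cyclic and no single element generates it: the count is 0.

Answer: 0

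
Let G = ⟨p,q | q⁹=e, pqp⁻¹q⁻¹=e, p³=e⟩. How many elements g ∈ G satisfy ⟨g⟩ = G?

⟨g⟩ = G would require ord(g) = |G| = 27, but the maximum element order in G is 9 < 27. So G is not cyclic and no single element generates it: the count is 0.

Answer: 0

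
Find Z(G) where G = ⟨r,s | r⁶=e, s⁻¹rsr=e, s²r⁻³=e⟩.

An element z ∈ Z(G) iff z commutes with every generator.
For example r³ is central: (r³)·r = r⁴ = r·(r³); (r³)·s = s⁻¹ = s·(r³).
Whereas r ∉ Z(G) since r·s = rs ≠ r²s⁻¹ = s·r.
Checking each of the 12 elements this way gives Z(G) = {e, r³}, of order 2.

Answer: {e, r³}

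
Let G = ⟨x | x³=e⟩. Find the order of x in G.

Compute successive powers until reaching e:
  x¹ = x, x² = x², x³ = e.
The smallest positive k with xᵏ = e is 3.

Answer: 3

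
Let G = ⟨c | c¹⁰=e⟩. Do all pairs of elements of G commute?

G has a single generator, so G is cyclic and hence abelian.

Answer: Yes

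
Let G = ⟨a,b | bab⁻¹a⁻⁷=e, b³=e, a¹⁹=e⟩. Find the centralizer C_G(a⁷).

⟨a⁷⟩ ⊆ C_G(a⁷) since powers of a⁷ commute with a⁷; so |C_G(a⁷)| ≥ |⟨a⁷⟩| = 19.
By orbit–stabilizer, |C_G(a⁷)| = |G| / |conj. class of a⁷| = 57 / 3 = 19.
The 19 elements commuting with a⁷ are {e, a, a², a³, a⁴, a⁵, a⁶, a⁷, a⁸, a⁹, a¹⁰, a¹¹, a¹², a¹³, a¹⁴, a¹⁵, a¹⁶, a¹⁷, a¹⁸}.

Answer: {e, a, a², a³, a⁴, a⁵, a⁶, a⁷, a⁸, a⁹, a¹⁰, a¹¹, a¹², a¹³, a¹⁴, a¹⁵, a¹⁶, a¹⁷, a¹⁸}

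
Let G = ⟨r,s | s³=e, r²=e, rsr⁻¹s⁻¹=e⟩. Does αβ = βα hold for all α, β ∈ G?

Each pair of generators commutes: r·s = rs = s·r. Since the generators pairwise commute, every element of G commutes with every other, so G is abelian.

Answer: Yes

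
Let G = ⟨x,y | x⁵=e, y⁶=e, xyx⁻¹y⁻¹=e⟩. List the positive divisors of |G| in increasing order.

|G| = 30 = 2 · 3 · 5. By Lagrange's theorem the order of any subgroup divides 30; the divisors of 30 are 1, 2, 3, 5, 6, 10, 15, 30.

Answer: 1, 2, 3, 5, 6, 10, 15, 30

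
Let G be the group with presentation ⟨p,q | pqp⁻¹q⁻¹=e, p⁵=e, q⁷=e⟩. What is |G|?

Enumerate words in the generators, reducing via the relations: the distinct elements are
  {e, p, q, pq, p², p³, p⁴, q², q³, q⁴, q⁵, q⁶, pq², pq³, pq⁴, pq⁵, pq⁶, p²q, p³q, p⁴q, p²q², p²q³, p²q⁴, p²q⁵, p²q⁶, p³q², p³q³, p³q⁴, p³q⁵, p³q⁶, p⁴q², p⁴q³, p⁴q⁴, p⁴q⁵, p⁴q⁶}.
No further products give new elements, so |G| = 35.

Answer: 35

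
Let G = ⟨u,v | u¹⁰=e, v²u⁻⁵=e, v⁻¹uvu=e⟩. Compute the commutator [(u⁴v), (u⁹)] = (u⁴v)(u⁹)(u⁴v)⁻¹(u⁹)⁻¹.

[(u⁴v), (u⁹)] = (u⁴v)·(u⁹)·(u⁴v)⁻¹·(u⁹)⁻¹.
  (u⁴v) · (u⁹) = v⁻¹
  (v⁻¹) · (u⁴v⁻¹) = u
  u · u = u²

Answer: u²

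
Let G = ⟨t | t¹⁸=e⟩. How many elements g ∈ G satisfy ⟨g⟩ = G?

G is cyclic of order 18. An element generates G iff its order is 18, and a cyclic group of order 18 has exactly φ(18) = 6 such elements.

Answer: 6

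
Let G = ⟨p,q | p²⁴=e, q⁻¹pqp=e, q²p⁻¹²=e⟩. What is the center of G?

An element z ∈ Z(G) iff z commutes with every generator.
For example p¹² is central: (p¹²)·p = p¹³ = p·(p¹²); (p¹²)·q = q⁻¹ = q·(p¹²).
Whereas p ∉ Z(G) since p·q = pq ≠ p¹¹q⁻¹ = q·p.
Checking each of the 48 elements this way gives Z(G) = {e, p¹²}, of order 2.

Answer: {e, p¹²}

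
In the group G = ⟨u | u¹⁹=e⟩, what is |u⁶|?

Compute successive powers until reaching e:
  (u⁶)¹ = u⁶, (u⁶)² = u¹², (u⁶)³ = u¹⁸, (u⁶)⁴ = u⁵, (u⁶)⁵ = u¹¹, (u⁶)⁶ = u¹⁷, (u⁶)⁷ = u⁴, (u⁶)⁸ = u¹⁰, (u⁶)⁹ = u¹⁶, (u⁶)¹⁰ = u³, (u⁶)¹¹ = u⁹, (u⁶)¹² = u¹⁵, (u⁶)¹³ = u², (u⁶)¹⁴ = u⁸, (u⁶)¹⁵ = u¹⁴, (u⁶)¹⁶ = u, (u⁶)¹⁷ = u⁷, (u⁶)¹⁸ = u¹³, (u⁶)¹⁹ = e.
The smallest positive k with (u⁶)ᵏ = e is 19.

Answer: 19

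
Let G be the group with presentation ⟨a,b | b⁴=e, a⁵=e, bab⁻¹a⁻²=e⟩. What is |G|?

Enumerate words in the generators, reducing via the relations: the distinct elements are
  {a, b, e, ab, a², a³, a⁴, b², b³, ab², ab³, a²b, a³b, a⁴b, a²b², a²b³, a³b², a³b³, a⁴b², a⁴b³}.
No further products give new elements, so |G| = 20.

Answer: 20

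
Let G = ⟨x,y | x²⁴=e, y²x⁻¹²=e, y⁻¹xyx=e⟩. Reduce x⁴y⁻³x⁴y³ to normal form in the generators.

Multiply left to right, reducing at each step:
  (x⁴) · y⁻³ = x⁴y
  (x⁴y) · x⁴ = y
  y · y³ = e

Answer: e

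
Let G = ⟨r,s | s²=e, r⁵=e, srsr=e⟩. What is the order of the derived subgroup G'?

G' = [G, G] is generated by all commutators. The generator-pair commutators are: [r, s] = r².
The subgroup they normally generate is {e, r, r², r³, r⁴}, of order 5.
Check: |G/G'| = 10/5 = 2 is the order of the abelianisation.

Answer: 5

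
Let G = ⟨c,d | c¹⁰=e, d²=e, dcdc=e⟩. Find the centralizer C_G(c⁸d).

⟨c⁸d⟩ ⊆ C_G(c⁸d) since powers of c⁸d commute with c⁸d; so |C_G(c⁸d)| ≥ |⟨c⁸d⟩| = 2.
By orbit–stabilizer, |C_G(c⁸d)| = |G| / |conj. class of c⁸d| = 20 / 5 = 4.
The 4 elements commuting with c⁸d are {e, c⁵, c³d, c⁸d}.

Answer: {e, c⁵, c³d, c⁸d}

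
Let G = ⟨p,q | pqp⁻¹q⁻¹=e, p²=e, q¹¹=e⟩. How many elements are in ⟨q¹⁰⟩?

|⟨q¹⁰⟩| equals the order of q¹⁰. Compute successive powers until reaching e:
  (q¹⁰)¹ = q¹⁰, (q¹⁰)² = q⁹, (q¹⁰)³ = q⁸, (q¹⁰)⁴ = q⁷, (q¹⁰)⁵ = q⁶, (q¹⁰)⁶ = q⁵, (q¹⁰)⁷ = q⁴, (q¹⁰)⁸ = q³, (q¹⁰)⁹ = q², (q¹⁰)¹⁰ = q, (q¹⁰)¹¹ = e.
The smallest positive k with (q¹⁰)ᵏ = e is 11, so |⟨q¹⁰⟩| = 11.

Answer: 11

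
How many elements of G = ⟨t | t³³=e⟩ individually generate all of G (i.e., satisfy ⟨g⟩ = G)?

G is cyclic of order 33. An element generates G iff its order is 33, and a cyclic group of order 33 has exactly φ(33) = 20 such elements.

Answer: 20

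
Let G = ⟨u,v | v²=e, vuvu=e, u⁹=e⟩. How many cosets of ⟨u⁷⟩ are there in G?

First find ord(u⁷) by computing successive powers:
  (u⁷)¹ = u⁷, (u⁷)² = u⁵, (u⁷)³ = u³, (u⁷)⁴ = u, (u⁷)⁵ = u⁸, (u⁷)⁶ = u⁶, (u⁷)⁷ = u⁴, (u⁷)⁸ = u², (u⁷)⁹ = e.
So |⟨u⁷⟩| = ord(u⁷) = 9. With |G| = 18, by Lagrange [G : ⟨u⁷⟩] = 18/9 = 2.

Answer: 2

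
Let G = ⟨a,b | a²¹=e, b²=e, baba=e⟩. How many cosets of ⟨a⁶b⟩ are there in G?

First find ord(a⁶b) by computing successive powers:
  (a⁶b)¹ = a⁶b, (a⁶b)² = e.
So |⟨a⁶b⟩| = ord(a⁶b) = 2. With |G| = 42, by Lagrange [G : ⟨a⁶b⟩] = 42/2 = 21.

Answer: 21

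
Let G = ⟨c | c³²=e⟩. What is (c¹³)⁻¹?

The order of (c¹³) is 32 (smallest k with (c¹³)ᵏ = e), so (c¹³)⁻¹ = (c¹³)³¹ = c¹⁹.
Check: (c¹³) · (c¹⁹) → (c¹³) · c¹⁹ = e, giving e as required.

Answer: c¹⁹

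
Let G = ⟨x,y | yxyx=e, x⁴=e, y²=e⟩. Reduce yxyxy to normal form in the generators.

Multiply left to right, reducing at each step:
  y · x = x³y
  (x³y) · y = x³
  (x³) · x = e
  e · y = y

Answer: y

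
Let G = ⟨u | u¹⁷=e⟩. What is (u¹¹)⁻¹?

The order of (u¹¹) is 17 (smallest k with (u¹¹)ᵏ = e), so (u¹¹)⁻¹ = (u¹¹)¹⁶ = u⁶.
Check: (u¹¹) · (u⁶) → (u¹¹) · u⁶ = e, giving e as required.

Answer: u⁶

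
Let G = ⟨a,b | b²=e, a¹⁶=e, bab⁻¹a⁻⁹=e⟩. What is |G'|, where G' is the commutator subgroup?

G' = [G, G] is generated by all commutators. The generator-pair commutators are: [a, b] = a⁸.
The subgroup they normally generate is {e, a⁸}, of order 2.
Check: |G/G'| = 32/2 = 16 is the order of the abelianisation.

Answer: 2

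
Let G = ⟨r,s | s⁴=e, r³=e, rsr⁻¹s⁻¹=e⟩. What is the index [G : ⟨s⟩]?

First find ord(s) by computing successive powers:
  s¹ = s, s² = s², s³ = s³, s⁴ = e.
So |⟨s⟩| = ord(s) = 4. With |G| = 12, by Lagrange [G : ⟨s⟩] = 12/4 = 3.

Answer: 3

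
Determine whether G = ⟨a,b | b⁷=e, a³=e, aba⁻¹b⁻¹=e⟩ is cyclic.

|G| = 21. The element ab has order 21 (its powers give 21 distinct elements), so ⟨ab⟩ = G and G is cyclic.

Answer: Yes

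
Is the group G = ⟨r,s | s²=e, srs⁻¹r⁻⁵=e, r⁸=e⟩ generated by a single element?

Every cyclic group is abelian. But r·s = rs while s·r = r⁵s, so r·s ≠ s·r and G is not abelian. Hence G is not cyclic.

Answer: No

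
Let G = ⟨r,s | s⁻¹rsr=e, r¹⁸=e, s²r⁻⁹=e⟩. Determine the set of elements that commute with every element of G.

An element z ∈ Z(G) iff z commutes with every generator.
For example r⁹ is central: (r⁹)·r = r¹⁰ = r·(r⁹); (r⁹)·s = s⁻¹ = s·(r⁹).
Whereas r ∉ Z(G) since r·s = rs ≠ r⁸s⁻¹ = s·r.
Checking each of the 36 elements this way gives Z(G) = {e, r⁹}, of order 2.

Answer: {e, r⁹}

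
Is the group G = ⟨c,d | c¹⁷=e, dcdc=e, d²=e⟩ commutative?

c·d = cd but d·c = c¹⁶d, so c·d ≠ d·c and G is not abelian.

Answer: No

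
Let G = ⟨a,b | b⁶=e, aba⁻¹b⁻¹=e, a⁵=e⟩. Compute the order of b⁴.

Compute successive powers until reaching e:
  (b⁴)¹ = b⁴, (b⁴)² = b², (b⁴)³ = e.
The smallest positive k with (b⁴)ᵏ = e is 3.

Answer: 3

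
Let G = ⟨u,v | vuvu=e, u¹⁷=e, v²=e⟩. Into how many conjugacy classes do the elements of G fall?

The conjugacy classes (representative and size) are:
  [e] (size 1), [u¹⁶] (size 2), [u²] (size 2), [u³] (size 2), [u¹³] (size 2), [u¹²] (size 2), [u⁶] (size 2), [u¹⁰] (size 2), [u⁹] (size 2), [u⁷v] (size 17).
Class equation: 1 + 2 + 2 + 2 + 2 + 2 + 2 + 2 + 2 + 17 = 34 = |G|. So G has 10 conjugacy classes.

Answer: 10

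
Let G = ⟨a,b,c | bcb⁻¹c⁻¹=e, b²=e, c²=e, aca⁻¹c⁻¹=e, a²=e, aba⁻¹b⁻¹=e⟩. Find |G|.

Enumerate words in the generators, reducing via the relations: the distinct elements are
  {a, b, c, e, ab, ac, bc, abc}.
No further products give new elements, so |G| = 8.

Answer: 8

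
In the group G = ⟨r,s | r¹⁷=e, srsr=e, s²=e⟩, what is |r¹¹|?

Compute successive powers until reaching e:
  (r¹¹)¹ = r¹¹, (r¹¹)² = r⁵, (r¹¹)³ = r¹⁶, (r¹¹)⁴ = r¹⁰, (r¹¹)⁵ = r⁴, (r¹¹)⁶ = r¹⁵, (r¹¹)⁷ = r⁹, (r¹¹)⁸ = r³, (r¹¹)⁹ = r¹⁴, (r¹¹)¹⁰ = r⁸, (r¹¹)¹¹ = r², (r¹¹)¹² = r¹³, (r¹¹)¹³ = r⁷, (r¹¹)¹⁴ = r, (r¹¹)¹⁵ = r¹², (r¹¹)¹⁶ = r⁶, (r¹¹)¹⁷ = e.
The smallest positive k with (r¹¹)ᵏ = e is 17.

Answer: 17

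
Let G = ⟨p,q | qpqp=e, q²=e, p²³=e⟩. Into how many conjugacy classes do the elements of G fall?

The conjugacy classes (representative and size) are:
  [e] (size 1), [p] (size 2), [p²¹] (size 2), [p²⁰] (size 2), [p⁴] (size 2), [p¹⁸] (size 2), [p⁶] (size 2), [p¹⁶] (size 2), [p⁸] (size 2), [p⁹] (size 2), [p¹⁰] (size 2), [p¹²] (size 2), [p¹⁸q] (size 23).
Class equation: 1 + 2 + 2 + 2 + 2 + 2 + 2 + 2 + 2 + 2 + 2 + 2 + 23 = 46 = |G|. So G has 13 conjugacy classes.

Answer: 13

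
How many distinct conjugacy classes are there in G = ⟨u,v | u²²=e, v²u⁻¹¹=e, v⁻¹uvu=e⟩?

The conjugacy classes (representative and size) are:
  [e] (size 1), [u²¹] (size 2), [u²] (size 2), [u³] (size 2), [u¹⁸] (size 2), [u¹⁷] (size 2), [u⁶] (size 2), [u⁷] (size 2), [u⁸] (size 2), [u¹³] (size 2), [u¹²] (size 2), [u¹¹] (size 1), [u¹⁰v] (size 11), [u⁷v] (size 11).
Class equation: 1 + 2 + 2 + 2 + 2 + 2 + 2 + 2 + 2 + 2 + 2 + 1 + 11 + 11 = 44 = |G|. So G has 14 conjugacy classes.

Answer: 14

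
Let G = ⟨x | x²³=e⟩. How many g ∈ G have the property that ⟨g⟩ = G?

G is cyclic of order 23. An element generates G iff its order is 23, and a cyclic group of order 23 has exactly φ(23) = 22 such elements.

Answer: 22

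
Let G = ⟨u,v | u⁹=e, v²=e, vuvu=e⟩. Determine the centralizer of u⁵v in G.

⟨u⁵v⟩ ⊆ C_G(u⁵v) since powers of u⁵v commute with u⁵v; so |C_G(u⁵v)| ≥ |⟨u⁵v⟩| = 2.
By orbit–stabilizer, |C_G(u⁵v)| = |G| / |conj. class of u⁵v| = 18 / 9 = 2.
The 2 elements commuting with u⁵v are {e, u⁵v}.

Answer: {e, u⁵v}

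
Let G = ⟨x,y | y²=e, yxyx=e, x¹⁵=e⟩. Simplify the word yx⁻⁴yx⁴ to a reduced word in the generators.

Multiply left to right, reducing at each step:
  y · x⁻⁴ = x⁴y
  (x⁴y) · y = x⁴
  (x⁴) · x⁴ = x⁸

Answer: x⁸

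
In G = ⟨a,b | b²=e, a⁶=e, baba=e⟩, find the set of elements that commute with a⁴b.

⟨a⁴b⟩ ⊆ C_G(a⁴b) since powers of a⁴b commute with a⁴b; so |C_G(a⁴b)| ≥ |⟨a⁴b⟩| = 2.
By orbit–stabilizer, |C_G(a⁴b)| = |G| / |conj. class of a⁴b| = 12 / 3 = 4.
The 4 elements commuting with a⁴b are {e, a³, ab, a⁴b}.

Answer: {e, a³, ab, a⁴b}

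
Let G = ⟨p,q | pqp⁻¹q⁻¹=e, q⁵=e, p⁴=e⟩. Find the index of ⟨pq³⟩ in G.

First find ord(pq³) by computing successive powers:
  (pq³)¹ = pq³, (pq³)² = p²q, (pq³)³ = p³q⁴, (pq³)⁴ = q², (pq³)⁵ = p, (pq³)⁶ = p²q³, (pq³)⁷ = p³q, (pq³)⁸ = q⁴, (pq³)⁹ = pq², (pq³)¹⁰ = p², (pq³)¹¹ = p³q³, (pq³)¹² = q, (pq³)¹³ = pq⁴, (pq³)¹⁴ = p²q², (pq³)¹⁵ = p³, (pq³)¹⁶ = q³, (pq³)¹⁷ = pq, (pq³)¹⁸ = p²q⁴, (pq³)¹⁹ = p³q², (pq³)²⁰ = e.
So |⟨pq³⟩| = ord(pq³) = 20. With |G| = 20, by Lagrange [G : ⟨pq³⟩] = 20/20 = 1.

Answer: 1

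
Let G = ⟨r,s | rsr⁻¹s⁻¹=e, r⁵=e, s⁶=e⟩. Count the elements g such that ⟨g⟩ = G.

G is cyclic of order 30. An element generates G iff its order is 30, and a cyclic group of order 30 has exactly φ(30) = 8 such elements.

Answer: 8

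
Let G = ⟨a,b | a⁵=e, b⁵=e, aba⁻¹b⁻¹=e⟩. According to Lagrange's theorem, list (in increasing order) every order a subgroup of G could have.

|G| = 25 = 5². By Lagrange's theorem the order of any subgroup divides 25; the divisors of 25 are 1, 5, 25.

Answer: 1, 5, 25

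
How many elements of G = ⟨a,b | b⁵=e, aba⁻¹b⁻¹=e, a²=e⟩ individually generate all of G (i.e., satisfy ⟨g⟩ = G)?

G is cyclic of order 10. An element generates G iff its order is 10, and a cyclic group of order 10 has exactly φ(10) = 4 such elements.

Answer: 4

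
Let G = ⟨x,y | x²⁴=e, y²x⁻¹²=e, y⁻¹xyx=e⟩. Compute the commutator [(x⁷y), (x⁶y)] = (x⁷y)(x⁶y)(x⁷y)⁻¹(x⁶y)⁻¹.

[(x⁷y), (x⁶y)] = (x⁷y)·(x⁶y)·(x⁷y)⁻¹·(x⁶y)⁻¹.
  (x⁷y) · (x⁶y) = x¹³
  (x¹³) · (x⁷y⁻¹) = x⁸y
  (x⁸y) · (x⁶y⁻¹) = x²

Answer: x²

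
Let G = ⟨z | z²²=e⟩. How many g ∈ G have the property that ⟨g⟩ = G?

G is cyclic of order 22. An element generates G iff its order is 22, and a cyclic group of order 22 has exactly φ(22) = 10 such elements.

Answer: 10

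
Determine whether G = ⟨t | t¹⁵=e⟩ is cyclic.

|G| = 15. The element t has order 15 (its powers give 15 distinct elements), so ⟨t⟩ = G and G is cyclic.

Answer: Yes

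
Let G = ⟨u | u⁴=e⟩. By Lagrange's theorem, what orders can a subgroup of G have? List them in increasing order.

|G| = 4 = 2². By Lagrange's theorem the order of any subgroup divides 4; the divisors of 4 are 1, 2, 4.

Answer: 1, 2, 4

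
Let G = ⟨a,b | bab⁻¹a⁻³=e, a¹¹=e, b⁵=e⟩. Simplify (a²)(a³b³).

Compute (a²) · (a³b³) by multiplying left to right and reducing via the relations at each step:
  (a²) · a³ = a⁵
  (a⁵) · b³ = a⁵b³

Answer: a⁵b³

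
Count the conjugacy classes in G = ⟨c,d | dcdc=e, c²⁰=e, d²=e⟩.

The conjugacy classes (representative and size) are:
  [e] (size 1), [c] (size 2), [c¹⁸] (size 2), [c³] (size 2), [c⁴] (size 2), [c¹⁵] (size 2), [c¹⁴] (size 2), [c⁷] (size 2), [c¹²] (size 2), [c¹¹] (size 2), [c¹⁰] (size 1), [c¹⁸d] (size 10), [c⁵d] (size 10).
Class equation: 1 + 2 + 2 + 2 + 2 + 2 + 2 + 2 + 2 + 2 + 1 + 10 + 10 = 40 = |G|. So G has 13 conjugacy classes.

Answer: 13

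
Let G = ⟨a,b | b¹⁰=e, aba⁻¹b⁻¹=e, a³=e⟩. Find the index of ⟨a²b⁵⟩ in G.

First find ord(a²b⁵) by computing successive powers:
  (a²b⁵)¹ = a²b⁵, (a²b⁵)² = a, (a²b⁵)³ = b⁵, (a²b⁵)⁴ = a², (a²b⁵)⁵ = ab⁵, (a²b⁵)⁶ = e.
So |⟨a²b⁵⟩| = ord(a²b⁵) = 6. With |G| = 30, by Lagrange [G : ⟨a²b⁵⟩] = 30/6 = 5.

Answer: 5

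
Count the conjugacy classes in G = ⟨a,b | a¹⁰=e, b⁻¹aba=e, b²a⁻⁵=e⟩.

The conjugacy classes (representative and size) are:
  [e] (size 1), [a] (size 2), [a⁸] (size 2), [a⁷] (size 2), [a⁴] (size 2), [a⁵] (size 1), [a⁴b] (size 5), [a²b⁻¹] (size 5).
Class equation: 1 + 2 + 2 + 2 + 2 + 1 + 5 + 5 = 20 = |G|. So G has 8 conjugacy classes.

Answer: 8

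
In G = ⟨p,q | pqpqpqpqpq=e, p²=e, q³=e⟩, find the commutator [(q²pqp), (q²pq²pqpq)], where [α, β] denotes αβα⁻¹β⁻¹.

[(q²pqp), (q²pq²pqpq)] = (q²pqp)·(q²pq²pqpq)·(q²pqp)⁻¹·(q²pq²pqpq)⁻¹.
  (q²pqp) · (q²pq²pqpq) = pqpq²pqpq²
  (pqpq²pqpq²) · (pq²pq) = pq²pqpq²pq²
  (pq²pqpq²pq²) · (q²pq²pqpq) = q²pqpq²pq²

Answer: q²pqpq²pq²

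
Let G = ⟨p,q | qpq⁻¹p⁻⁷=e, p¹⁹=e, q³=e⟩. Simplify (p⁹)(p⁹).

Compute (p⁹) · (p⁹) by multiplying left to right and reducing via the relations at each step:
  (p⁹) · p⁹ = p¹⁸

Answer: p¹⁸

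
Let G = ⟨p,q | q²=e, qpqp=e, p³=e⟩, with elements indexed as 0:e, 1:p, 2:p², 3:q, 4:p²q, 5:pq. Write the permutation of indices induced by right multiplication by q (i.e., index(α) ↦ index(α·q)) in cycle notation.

(0 3)(1 5)(2 4)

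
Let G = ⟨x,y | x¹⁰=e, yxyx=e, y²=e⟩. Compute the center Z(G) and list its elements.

An element z ∈ Z(G) iff z commutes with every generator.
For example x⁵ is central: (x⁵)·x = x⁶ = x·(x⁵); (x⁵)·y = x⁵y = y·(x⁵).
Whereas x ∉ Z(G) since x·y = xy ≠ x⁹y = y·x.
Checking each of the 20 elements this way gives Z(G) = {e, x⁵}, of order 2.

Answer: {e, x⁵}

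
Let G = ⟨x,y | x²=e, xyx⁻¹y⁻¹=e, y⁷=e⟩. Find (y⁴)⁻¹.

The order of (y⁴) is 7 (smallest k with (y⁴)ᵏ = e), so (y⁴)⁻¹ = (y⁴)⁶ = y³.
Check: (y⁴) · (y³) → (y⁴) · y³ = e, giving e as required.

Answer: y³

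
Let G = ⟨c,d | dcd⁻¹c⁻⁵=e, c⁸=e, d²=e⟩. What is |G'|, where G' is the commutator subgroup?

G' = [G, G] is generated by all commutators. The generator-pair commutators are: [c, d] = c⁴.
The subgroup they normally generate is {e, c⁴}, of order 2.
Check: |G/G'| = 16/2 = 8 is the order of the abelianisation.

Answer: 2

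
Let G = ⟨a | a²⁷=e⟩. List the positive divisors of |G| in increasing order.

|G| = 27 = 3³. By Lagrange's theorem the order of any subgroup divides 27; the divisors of 27 are 1, 3, 9, 27.

Answer: 1, 3, 9, 27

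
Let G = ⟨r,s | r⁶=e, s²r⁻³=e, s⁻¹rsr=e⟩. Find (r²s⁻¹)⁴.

Compute successive powers of (r²s⁻¹), reducing at each step:
  (r²s⁻¹)²: (r²s⁻¹) · r² = s⁻¹;   (s⁻¹) · s⁻¹ = r³
  (r²s⁻¹)³: (r³) · r² = r⁵;   (r⁵) · s⁻¹ = r²s
  (r²s⁻¹)⁴: (r²s) · r² = s;   s · s⁻¹ = e

Answer: e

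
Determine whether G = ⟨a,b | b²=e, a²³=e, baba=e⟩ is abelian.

a·b = ab but b·a = a²²b, so a·b ≠ b·a and G is not abelian.

Answer: No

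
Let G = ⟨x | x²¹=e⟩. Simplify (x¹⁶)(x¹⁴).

Compute (x¹⁶) · (x¹⁴) by multiplying left to right and reducing via the relations at each step:
  (x¹⁶) · x¹⁴ = x⁹

Answer: x⁹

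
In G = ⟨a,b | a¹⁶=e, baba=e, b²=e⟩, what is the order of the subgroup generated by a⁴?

|⟨a⁴⟩| equals the order of a⁴. Compute successive powers until reaching e:
  (a⁴)¹ = a⁴, (a⁴)² = a⁸, (a⁴)³ = a¹², (a⁴)⁴ = e.
The smallest positive k with (a⁴)ᵏ = e is 4, so |⟨a⁴⟩| = 4.

Answer: 4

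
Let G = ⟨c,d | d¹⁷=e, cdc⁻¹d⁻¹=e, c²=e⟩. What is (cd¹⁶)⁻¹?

The order of (cd¹⁶) is 34 (smallest k with (cd¹⁶)ᵏ = e), so (cd¹⁶)⁻¹ = (cd¹⁶)³³ = cd.
Check: (cd¹⁶) · (cd) → (cd¹⁶) · c = d¹⁶;   (d¹⁶) · d = e, giving e as required.

Answer: cd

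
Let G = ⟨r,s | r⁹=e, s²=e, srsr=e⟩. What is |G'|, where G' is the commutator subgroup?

G' = [G, G] is generated by all commutators. The generator-pair commutators are: [r, s] = r².
The subgroup they normally generate is {e, r, r², r³, r⁴, r⁵, r⁶, r⁷, r⁸}, of order 9.
Check: |G/G'| = 18/9 = 2 is the order of the abelianisation.

Answer: 9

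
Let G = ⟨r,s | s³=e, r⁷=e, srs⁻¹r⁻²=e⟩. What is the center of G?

An element z ∈ Z(G) iff z commutes with every generator.
For example e is central: e·r = r = r·e; e·s = s = s·e.
Whereas r ∉ Z(G) since r·s = rs ≠ r²s = s·r.
Checking each of the 21 elements this way gives Z(G) = {e}, of order 1.

Answer: {e}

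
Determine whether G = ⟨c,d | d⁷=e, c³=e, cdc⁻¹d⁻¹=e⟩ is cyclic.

|G| = 21. The element cd has order 21 (its powers give 21 distinct elements), so ⟨cd⟩ = G and G is cyclic.

Answer: Yes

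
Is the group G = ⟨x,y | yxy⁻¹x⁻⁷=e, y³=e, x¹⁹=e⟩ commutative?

x·y = xy but y·x = x⁷y, so x·y ≠ y·x and G is not abelian.

Answer: No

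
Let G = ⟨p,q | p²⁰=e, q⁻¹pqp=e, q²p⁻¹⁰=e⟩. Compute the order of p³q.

Compute successive powers until reaching e:
  (p³q)¹ = p³q, (p³q)² = p¹⁰, (p³q)³ = p³q⁻¹, (p³q)⁴ = e.
The smallest positive k with (p³q)ᵏ = e is 4.

Answer: 4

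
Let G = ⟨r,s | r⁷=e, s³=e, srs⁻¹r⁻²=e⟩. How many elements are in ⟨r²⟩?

|⟨r²⟩| equals the order of r². Compute successive powers until reaching e:
  (r²)¹ = r², (r²)² = r⁴, (r²)³ = r⁶, (r²)⁴ = r, (r²)⁵ = r³, (r²)⁶ = r⁵, (r²)⁷ = e.
The smallest positive k with (r²)ᵏ = e is 7, so |⟨r²⟩| = 7.

Answer: 7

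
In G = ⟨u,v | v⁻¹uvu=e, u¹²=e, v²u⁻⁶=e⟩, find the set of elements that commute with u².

⟨u²⟩ ⊆ C_G(u²) since powers of u² commute with u²; so |C_G(u²)| ≥ |⟨u²⟩| = 6.
By orbit–stabilizer, |C_G(u²)| = |G| / |conj. class of u²| = 24 / 2 = 12.
The 12 elements commuting with u² are {e, u, u², u³, u⁴, u⁵, u⁶, u⁷, u⁸, u⁹, u¹⁰, u¹¹}.

Answer: {e, u, u², u³, u⁴, u⁵, u⁶, u⁷, u⁸, u⁹, u¹⁰, u¹¹}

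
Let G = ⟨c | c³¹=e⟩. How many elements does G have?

G is generated by a single element, so G is cyclic. The relator gives c³¹ = e and no smaller power is forced to be e, so the 31 powers {c, e, c², c³, c⁴, c⁵, c⁶, c⁷, c⁸, c⁹, c²², c²³, c²¹, c²⁰, c²⁴, c²⁵, c²⁶, c²⁷, c²⁸, c²⁹, c³⁰, c¹², c¹³, c¹¹, c¹⁰, c¹⁴, c¹⁵, c¹⁶, c¹⁷, c¹⁸, c¹⁹} are distinct. Hence |G| = 31.

Answer: 31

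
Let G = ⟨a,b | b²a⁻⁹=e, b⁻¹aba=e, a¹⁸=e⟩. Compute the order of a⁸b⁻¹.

Compute successive powers until reaching e:
  (a⁸b⁻¹)¹ = a⁸b⁻¹, (a⁸b⁻¹)² = a⁹, (a⁸b⁻¹)³ = a⁸b, (a⁸b⁻¹)⁴ = e.
The smallest positive k with (a⁸b⁻¹)ᵏ = e is 4.

Answer: 4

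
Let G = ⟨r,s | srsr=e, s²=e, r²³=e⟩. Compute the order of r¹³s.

Compute successive powers until reaching e:
  (r¹³s)¹ = r¹³s, (r¹³s)² = e.
The smallest positive k with (r¹³s)ᵏ = e is 2.

Answer: 2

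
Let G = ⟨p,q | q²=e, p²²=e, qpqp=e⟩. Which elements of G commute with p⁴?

⟨p⁴⟩ ⊆ C_G(p⁴) since powers of p⁴ commute with p⁴; so |C_G(p⁴)| ≥ |⟨p⁴⟩| = 11.
By orbit–stabilizer, |C_G(p⁴)| = |G| / |conj. class of p⁴| = 44 / 2 = 22.
The 22 elements commuting with p⁴ are {e, p, p², p³, p⁴, p⁵, p⁶, p⁷, p⁸, p⁹, p¹⁰, p¹¹, p¹², p¹³, p¹⁴, p¹⁵, p¹⁶, p¹⁷, p¹⁸, p¹⁹, p²⁰, p²¹}.

Answer: {e, p, p², p³, p⁴, p⁵, p⁶, p⁷, p⁸, p⁹, p¹⁰, p¹¹, p¹², p¹³, p¹⁴, p¹⁵, p¹⁶, p¹⁷, p¹⁸, p¹⁹, p²⁰, p²¹}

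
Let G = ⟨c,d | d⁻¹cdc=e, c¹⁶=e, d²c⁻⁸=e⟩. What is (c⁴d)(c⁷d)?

Compute (c⁴d) · (c⁷d) by multiplying left to right and reducing via the relations at each step:
  (c⁴d) · c⁷ = c⁵d⁻¹
  (c⁵d⁻¹) · d = c⁵

Answer: c⁵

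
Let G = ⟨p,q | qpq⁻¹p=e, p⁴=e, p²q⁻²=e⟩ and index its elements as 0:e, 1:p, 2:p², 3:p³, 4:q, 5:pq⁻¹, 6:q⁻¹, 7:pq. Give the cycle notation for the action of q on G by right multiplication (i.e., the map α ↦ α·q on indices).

(0 4 2 6)(1 7 3 5)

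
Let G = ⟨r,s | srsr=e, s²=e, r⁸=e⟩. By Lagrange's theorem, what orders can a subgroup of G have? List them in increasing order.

|G| = 16 = 2⁴. By Lagrange's theorem the order of any subgroup divides 16; the divisors of 16 are 1, 2, 4, 8, 16.

Answer: 1, 2, 4, 8, 16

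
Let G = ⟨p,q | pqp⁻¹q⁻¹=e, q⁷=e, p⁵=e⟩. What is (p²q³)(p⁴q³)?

Compute (p²q³) · (p⁴q³) by multiplying left to right and reducing via the relations at each step:
  (p²q³) · p⁴ = pq³
  (pq³) · q³ = pq⁶

Answer: pq⁶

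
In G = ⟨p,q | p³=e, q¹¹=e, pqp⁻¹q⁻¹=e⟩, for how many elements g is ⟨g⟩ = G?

G is cyclic of order 33. An element generates G iff its order is 33, and a cyclic group of order 33 has exactly φ(33) = 20 such elements.

Answer: 20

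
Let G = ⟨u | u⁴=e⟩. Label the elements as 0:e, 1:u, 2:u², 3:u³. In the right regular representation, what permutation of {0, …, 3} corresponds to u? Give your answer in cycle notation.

(0 1 2 3)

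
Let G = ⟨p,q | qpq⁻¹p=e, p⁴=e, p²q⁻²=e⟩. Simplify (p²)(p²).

Compute (p²) · (p²) by multiplying left to right and reducing via the relations at each step:
  (p²) · p² = e

Answer: e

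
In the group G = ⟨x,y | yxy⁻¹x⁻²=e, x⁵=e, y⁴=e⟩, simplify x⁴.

Compute successive powers of x, reducing at each step:
  x²: x · x = x²
  x³: (x²) · x = x³
  x⁴: (x³) · x = x⁴

Answer: x⁴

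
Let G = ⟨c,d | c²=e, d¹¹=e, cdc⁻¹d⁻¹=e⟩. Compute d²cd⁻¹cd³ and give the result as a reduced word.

Multiply left to right, reducing at each step:
  (d²) · c = cd²
  (cd²) · d⁻¹ = cd
  (cd) · c = d
  d · d³ = d⁴

Answer: d⁴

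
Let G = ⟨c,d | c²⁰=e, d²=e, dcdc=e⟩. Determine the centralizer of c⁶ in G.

⟨c⁶⟩ ⊆ C_G(c⁶) since powers of c⁶ commute with c⁶; so |C_G(c⁶)| ≥ |⟨c⁶⟩| = 10.
By orbit–stabilizer, |C_G(c⁶)| = |G| / |conj. class of c⁶| = 40 / 2 = 20.
The 20 elements commuting with c⁶ are {e, c, c², c³, c⁴, c⁵, c⁶, c⁷, c⁸, c⁹, c¹⁰, c¹¹, c¹², c¹³, c¹⁴, c¹⁵, c¹⁶, c¹⁷, c¹⁸, c¹⁹}.

Answer: {e, c, c², c³, c⁴, c⁵, c⁶, c⁷, c⁸, c⁹, c¹⁰, c¹¹, c¹², c¹³, c¹⁴, c¹⁵, c¹⁶, c¹⁷, c¹⁸, c¹⁹}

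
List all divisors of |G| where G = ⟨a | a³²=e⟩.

|G| = 32 = 2⁵. By Lagrange's theorem the order of any subgroup divides 32; the divisors of 32 are 1, 2, 4, 8, 16, 32.

Answer: 1, 2, 4, 8, 16, 32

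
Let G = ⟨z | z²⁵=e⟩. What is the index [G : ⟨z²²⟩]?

First find ord(z²²) by computing successive powers:
  (z²²)¹ = z²², (z²²)² = z¹⁹, (z²²)³ = z¹⁶, (z²²)⁴ = z¹³, (z²²)⁵ = z¹⁰, (z²²)⁶ = z⁷, (z²²)⁷ = z⁴, (z²²)⁸ = z, (z²²)⁹ = z²³, (z²²)¹⁰ = z²⁰, (z²²)¹¹ = z¹⁷, (z²²)¹² = z¹⁴, (z²²)¹³ = z¹¹, (z²²)¹⁴ = z⁸, (z²²)¹⁵ = z⁵, (z²²)¹⁶ = z², (z²²)¹⁷ = z²⁴, (z²²)¹⁸ = z²¹, (z²²)¹⁹ = z¹⁸, (z²²)²⁰ = z¹⁵, (z²²)²¹ = z¹², (z²²)²² = z⁹, (z²²)²³ = z⁶, (z²²)²⁴ = z³, (z²²)²⁵ = e.
So |⟨z²²⟩| = ord(z²²) = 25. With |G| = 25, by Lagrange [G : ⟨z²²⟩] = 25/25 = 1.

Answer: 1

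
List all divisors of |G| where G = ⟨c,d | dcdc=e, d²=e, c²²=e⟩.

|G| = 44 = 2² · 11. By Lagrange's theorem the order of any subgroup divides 44; the divisors of 44 are 1, 2, 4, 11, 22, 44.

Answer: 1, 2, 4, 11, 22, 44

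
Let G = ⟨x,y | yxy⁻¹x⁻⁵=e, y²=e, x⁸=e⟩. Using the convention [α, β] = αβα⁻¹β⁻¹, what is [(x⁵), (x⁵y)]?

[(x⁵), (x⁵y)] = (x⁵)·(x⁵y)·(x⁵)⁻¹·(x⁵y)⁻¹.
  (x⁵) · (x⁵y) = x²y
  (x²y) · (x³) = xy
  (xy) · (x⁷y) = x⁴

Answer: x⁴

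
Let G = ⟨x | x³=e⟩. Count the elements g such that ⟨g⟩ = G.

G is cyclic of order 3. An element generates G iff its order is 3, and a cyclic group of order 3 has exactly φ(3) = 2 such elements.

Answer: 2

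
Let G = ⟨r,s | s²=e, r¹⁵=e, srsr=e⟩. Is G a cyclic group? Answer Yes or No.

Every cyclic group is abelian. But r·s = rs while s·r = r¹⁴s, so r·s ≠ s·r and G is not abelian. Hence G is not cyclic.

Answer: No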